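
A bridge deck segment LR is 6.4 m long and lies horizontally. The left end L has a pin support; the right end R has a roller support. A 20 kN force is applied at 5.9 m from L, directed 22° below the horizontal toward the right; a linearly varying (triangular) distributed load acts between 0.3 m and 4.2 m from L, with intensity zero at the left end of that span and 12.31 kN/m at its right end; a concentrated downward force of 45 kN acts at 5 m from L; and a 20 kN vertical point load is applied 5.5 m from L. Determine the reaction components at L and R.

L_x = -18.54 kN, L_y = 26.37 kN, R_y = 70.13 kN

Resultant of the triangular load: ½ × 12.31 × 3.9 = 24.0045 kN, acting at 2.9 m from L (one-third of the span from the peak).
Taking moments about L: R_y·6.4 − 20·sin22°·5.9 − (½·12.31·3.9)·2.9 − 45·5 − 20·5.5 = 0 → R_y = 448.817/6.4 = 70.1277 ≈ 70.13 kN.
ΣF_y = 0: L_y + 70.1277 − 20·sin22° − ½·12.31·3.9 − 45 − 20 = 0 → L_y = 26.37 kN.
ΣF_x = 0: L_x + 20·cos22° = 0 → L_x = -18.54 kN.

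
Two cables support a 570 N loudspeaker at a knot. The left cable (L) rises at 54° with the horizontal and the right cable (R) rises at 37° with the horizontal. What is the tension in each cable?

T_L = 455.3 N, T_R = 335.1 N

ΣF_x = 0: −T_L·cos54° + T_R·cos37° = 0 → T_R = 0.735987·T_L.
ΣF_y = 0: T_L·sin54° + T_R·sin37° = 570.
Substitute: T_L·(0.809017 + 0.735987·0.601815) = 570 → T_L = 455.292 ≈ 455.3 N.
Then T_R = 0.735987 × 455.292 = 335.1 N.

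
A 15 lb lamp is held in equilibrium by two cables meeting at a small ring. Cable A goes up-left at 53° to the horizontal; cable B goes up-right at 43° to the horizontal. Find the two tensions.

T_A = 11.03 lb, T_B = 9.077 lb

ΣF_x = 0: −T_A·cos53° + T_B·cos43° = 0 → T_B = 0.822878·T_A.
ΣF_y = 0: T_A·sin53° + T_B·sin43° = 15.
Substitute: T_A·(0.798636 + 0.822878·0.681998) = 15 → T_A = 11.0307 ≈ 11.03 lb.
Then T_B = 0.822878 × 11.0307 = 9.077 lb.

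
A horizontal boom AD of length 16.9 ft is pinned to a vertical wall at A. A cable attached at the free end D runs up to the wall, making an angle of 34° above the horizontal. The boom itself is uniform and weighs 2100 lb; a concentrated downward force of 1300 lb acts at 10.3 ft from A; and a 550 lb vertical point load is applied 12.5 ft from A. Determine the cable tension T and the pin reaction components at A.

ΣM about A: T·sin34°·16.9 − 2100·8.45 − 1300·10.3 − 550·12.5 = 0 → T = 38010/(16.9·0.559193) = 4022.07 ≈ 4022 lb.
ΣF_x = 0: A_x − T·cos34° = 0 → A_x = 4022.07 × 0.829038 = 3334 lb.
ΣF_y = 0: A_y + T·sin34° − 2100 − 1300 − 550 = 0 → A_y = 3950 − 4022.07 × 0.559193 = 1701 lb.

T = 4022 lb, A_x = 3334 lb, A_y = 1701 lb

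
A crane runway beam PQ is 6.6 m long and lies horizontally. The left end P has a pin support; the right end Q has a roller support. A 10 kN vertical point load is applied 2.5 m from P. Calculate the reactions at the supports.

P_x = 0, P_y = 6.212 kN, Q_y = 3.788 kN

Taking moments about P: Q_y·6.6 − 10·2.5 = 0 → Q_y = 25/6.6 = 3.78788 ≈ 3.788 kN.
ΣF_y = 0: P_y + 3.78788 − 10 = 0 → P_y = 6.212 kN.
ΣF_x = 0: no horizontal applied forces, so P_x = 0.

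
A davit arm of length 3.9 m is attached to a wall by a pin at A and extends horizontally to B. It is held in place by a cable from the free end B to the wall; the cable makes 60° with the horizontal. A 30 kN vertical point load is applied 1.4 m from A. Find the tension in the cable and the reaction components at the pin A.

T = 12.44 kN, A_x = 6.218 kN, A_y = 19.23 kN

ΣM about A: T·sin60°·3.9 − 30·1.4 = 0 → T = 42/(3.9·0.866025) = 12.4352 ≈ 12.44 kN.
ΣF_x = 0: A_x − T·cos60° = 0 → A_x = 12.4352 × 0.5 = 6.218 kN.
ΣF_y = 0: A_y + T·sin60° − 30 = 0 → A_y = 30 − 12.4352 × 0.866025 = 19.23 kN.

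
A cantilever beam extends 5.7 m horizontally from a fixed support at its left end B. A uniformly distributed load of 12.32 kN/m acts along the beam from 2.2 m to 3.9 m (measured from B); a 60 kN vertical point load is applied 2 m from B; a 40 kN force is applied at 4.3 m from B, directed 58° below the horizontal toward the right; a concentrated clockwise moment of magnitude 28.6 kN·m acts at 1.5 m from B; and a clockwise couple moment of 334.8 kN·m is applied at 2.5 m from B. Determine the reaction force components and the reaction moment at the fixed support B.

Resultant of the distributed load: 12.32 × 1.7 = 20.944 kN at 3.05 m from B.
ΣF_x = 0: B_x + 40·cos58° = 0 → B_x = -21.20 kN.
ΣF_y = 0: B_y − 12.32·1.7 − 60 − 40·sin58° = 0 → B_y = 114.9 kN.
ΣM about B: M_B − (12.32·1.7)·3.05 − 60·2 − 40·sin58°·4.3 − 28.6 − 334.8 = 0 → M_B = 693.1 kN·m.

B_x = -21.20 kN, B_y = 114.9 kN, M_B = 693.1 kN·m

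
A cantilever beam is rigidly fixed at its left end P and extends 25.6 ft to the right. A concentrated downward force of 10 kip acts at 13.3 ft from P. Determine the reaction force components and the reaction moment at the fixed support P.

P_x = 0, P_y = 10.00 kip, M_P = 133.0 kip·ft

ΣF_x = 0: P_x = 0.
ΣF_y = 0: P_y − 10 = 0 → P_y = 10.00 kip.
ΣM about P: M_P − 10·13.3 = 0 → M_P = 133.0 kip·ft.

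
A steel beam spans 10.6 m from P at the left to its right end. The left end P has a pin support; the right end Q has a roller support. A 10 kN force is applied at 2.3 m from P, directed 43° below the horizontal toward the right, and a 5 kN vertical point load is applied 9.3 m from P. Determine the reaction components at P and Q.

P_x = -7.314 kN, P_y = 5.953 kN, Q_y = 5.867 kN

Moments about P: Q_y·10.6 − 10·sin43°·2.3 − 5·9.3 = 0 → Q_y = 62.186/10.6 = 5.8666 ≈ 5.867 kN.
ΣF_y = 0: P_y + 5.8666 − 10·sin43° − 5 = 0 → P_y = 5.953 kN.
ΣF_x = 0: P_x + 10·cos43° = 0 → P_x = -7.314 kN.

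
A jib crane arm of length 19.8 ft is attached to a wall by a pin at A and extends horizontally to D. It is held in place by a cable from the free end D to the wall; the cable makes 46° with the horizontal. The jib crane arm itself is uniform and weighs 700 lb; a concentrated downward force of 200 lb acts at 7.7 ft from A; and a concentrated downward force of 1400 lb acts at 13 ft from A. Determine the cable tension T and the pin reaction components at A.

T = 1873 lb, A_x = 1301 lb, A_y = 953.0 lb

ΣM about A: T·sin46°·19.8 − 700·9.9 − 200·7.7 − 1400·13 = 0 → T = 26670/(19.8·0.71934) = 1872.51 ≈ 1873 lb.
ΣF_x = 0: A_x − T·cos46° = 0 → A_x = 1872.51 × 0.694658 = 1301 lb.
ΣF_y = 0: A_y + T·sin46° − 700 − 200 − 1400 = 0 → A_y = 2300 − 1872.51 × 0.71934 = 953.0 lb.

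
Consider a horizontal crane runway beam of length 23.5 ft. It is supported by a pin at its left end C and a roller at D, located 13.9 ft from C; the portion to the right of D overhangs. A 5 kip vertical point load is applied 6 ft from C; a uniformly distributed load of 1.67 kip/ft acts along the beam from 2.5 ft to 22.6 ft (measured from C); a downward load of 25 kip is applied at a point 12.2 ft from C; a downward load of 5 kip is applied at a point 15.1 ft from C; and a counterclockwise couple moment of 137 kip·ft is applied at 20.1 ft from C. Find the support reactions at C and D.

C_x = 0, C_y = 18.58 kip, D_y = 49.98 kip

Resultant of the distributed load: 1.67 × 20.1 = 33.567 kip at 12.55 ft from C.
ΣM about C: D_y·13.9 − 5·6 − (1.67·20.1)·12.55 − 25·12.2 − 5·15.1 + 137 = 0 → D_y = 694.76585/13.9 = 49.9832 ≈ 49.98 kip.
ΣF_y = 0: C_y + 49.9832 − 5 − 1.67·20.1 − 25 − 5 = 0 → C_y = 18.58 kip.
ΣF_x = 0: no horizontal applied forces, so C_x = 0.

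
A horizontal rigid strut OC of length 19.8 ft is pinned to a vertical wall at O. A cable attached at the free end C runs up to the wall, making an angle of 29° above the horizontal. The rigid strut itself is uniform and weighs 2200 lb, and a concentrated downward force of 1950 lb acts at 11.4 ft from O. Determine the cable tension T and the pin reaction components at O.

ΣM about O: T·sin29°·19.8 − 2200·9.9 − 1950·11.4 = 0 → T = 44010/(19.8·0.48481) = 4584.74 ≈ 4585 lb.
ΣF_x = 0: O_x − T·cos29° = 0 → O_x = 4584.74 × 0.87462 = 4010 lb.
ΣF_y = 0: O_y + T·sin29° − 2200 − 1950 = 0 → O_y = 4150 − 4584.74 × 0.48481 = 1927 lb.

T = 4585 lb, O_x = 4010 lb, O_y = 1927 lb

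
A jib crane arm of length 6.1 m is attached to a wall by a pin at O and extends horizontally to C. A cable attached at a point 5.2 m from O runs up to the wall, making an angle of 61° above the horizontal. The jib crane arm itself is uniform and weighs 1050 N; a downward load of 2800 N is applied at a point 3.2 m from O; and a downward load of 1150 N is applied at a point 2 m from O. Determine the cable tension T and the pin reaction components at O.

ΣM about O: T·sin61°·5.2 − 1050·3.05 − 2800·3.2 − 1150·2 = 0 → T = 14462.5/(5.2·0.87462) = 3179.95 ≈ 3180 N.
ΣF_x = 0: O_x − T·cos61° = 0 → O_x = 3179.95 × 0.48481 = 1542 N.
ΣF_y = 0: O_y + T·sin61° − 1050 − 2800 − 1150 = 0 → O_y = 5000 − 3179.95 × 0.87462 = 2219 N.

T = 3180 N, O_x = 1542 N, O_y = 2219 N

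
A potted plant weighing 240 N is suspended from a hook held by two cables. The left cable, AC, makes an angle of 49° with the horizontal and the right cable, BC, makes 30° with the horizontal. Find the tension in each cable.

ΣF_x = 0: −T_AC·cos49° + T_BC·cos30° = 0 → T_BC = 0.757552·T_AC.
ΣF_y = 0: T_AC·sin49° + T_BC·sin30° = 240.
Substitute: T_AC·(0.75471 + 0.757552·0.5) = 240 → T_AC = 211.736 ≈ 211.7 N.
Then T_BC = 0.757552 × 211.736 = 160.4 N.

T_AC = 211.7 N, T_BC = 160.4 N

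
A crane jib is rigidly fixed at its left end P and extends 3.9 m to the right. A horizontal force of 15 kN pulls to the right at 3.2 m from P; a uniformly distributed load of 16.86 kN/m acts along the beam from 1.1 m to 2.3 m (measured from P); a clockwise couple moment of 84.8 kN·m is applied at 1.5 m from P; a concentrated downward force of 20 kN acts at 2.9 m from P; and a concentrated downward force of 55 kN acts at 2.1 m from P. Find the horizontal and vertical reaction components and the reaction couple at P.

P_x = -15.00 kN, P_y = 95.23 kN, M_P = 292.7 kN·m

Resultant of the distributed load: 16.86 × 1.2 = 20.232 kN at 1.7 m from P.
ΣF_x = 0: P_x + 15 = 0 → P_x = -15.00 kN.
ΣF_y = 0: P_y − 16.86·1.2 − 20 − 55 = 0 → P_y = 95.23 kN.
ΣM about P: M_P − (16.86·1.2)·1.7 − 84.8 − 20·2.9 − 55·2.1 = 0 → M_P = 292.7 kN·m.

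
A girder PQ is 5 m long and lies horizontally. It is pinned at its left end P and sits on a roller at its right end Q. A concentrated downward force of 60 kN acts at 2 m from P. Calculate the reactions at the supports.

ΣM about P: Q_y·5 − 60·2 = 0 → Q_y = 120/5 = 24.00 kN.
ΣF_y = 0: P_y + 24 − 60 = 0 → P_y = 36.00 kN.
ΣF_x = 0: no horizontal applied forces, so P_x = 0.

P_x = 0, P_y = 36.00 kN, Q_y = 24.00 kN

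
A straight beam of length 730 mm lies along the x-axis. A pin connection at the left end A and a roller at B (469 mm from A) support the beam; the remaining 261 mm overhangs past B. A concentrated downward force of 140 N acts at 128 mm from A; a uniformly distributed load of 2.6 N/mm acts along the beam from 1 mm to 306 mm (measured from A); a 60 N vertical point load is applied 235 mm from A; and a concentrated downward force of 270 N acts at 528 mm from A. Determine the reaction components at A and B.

Resultant of the distributed load: 2.6 × 305 = 793 N at 153.5 mm from A.
ΣM about A: B_y·469 − 140·128 − (2.6·305)·153.5 − 60·235 − 270·528 = 0 → B_y = 296305.5/469 = 631.781 ≈ 631.8 N.
ΣF_y = 0: A_y + 631.781 − 140 − 2.6·305 − 60 − 270 = 0 → A_y = 631.2 N.
ΣF_x = 0: no horizontal applied forces, so A_x = 0.

A_x = 0, A_y = 631.2 N, B_y = 631.8 N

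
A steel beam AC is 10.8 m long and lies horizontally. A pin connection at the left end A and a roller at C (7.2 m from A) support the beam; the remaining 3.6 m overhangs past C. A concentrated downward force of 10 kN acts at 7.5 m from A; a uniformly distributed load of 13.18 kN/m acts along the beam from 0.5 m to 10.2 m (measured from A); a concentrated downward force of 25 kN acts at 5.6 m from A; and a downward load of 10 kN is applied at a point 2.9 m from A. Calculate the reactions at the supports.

A_x = 0, A_y = 43.96 kN, C_y = 128.9 kN

Resultant of the distributed load: 13.18 × 9.7 = 127.846 kN at 5.35 m from A.
Moments about A: C_y·7.2 − 10·7.5 − (13.18·9.7)·5.35 − 25·5.6 − 10·2.9 = 0 → C_y = 927.9761/7.2 = 128.886 ≈ 128.9 kN.
ΣF_y = 0: A_y + 128.886 − 10 − 13.18·9.7 − 25 − 10 = 0 → A_y = 43.96 kN.
ΣF_x = 0: no horizontal applied forces, so A_x = 0.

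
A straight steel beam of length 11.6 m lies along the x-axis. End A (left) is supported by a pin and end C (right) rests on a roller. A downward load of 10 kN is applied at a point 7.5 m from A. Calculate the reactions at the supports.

A_x = 0, A_y = 3.534 kN, C_y = 6.466 kN

Taking moments about A: C_y·11.6 − 10·7.5 = 0 → C_y = 75/11.6 = 6.46552 ≈ 6.466 kN.
ΣF_y = 0: A_y + 6.46552 − 10 = 0 → A_y = 3.534 kN.
ΣF_x = 0: no horizontal applied forces, so A_x = 0.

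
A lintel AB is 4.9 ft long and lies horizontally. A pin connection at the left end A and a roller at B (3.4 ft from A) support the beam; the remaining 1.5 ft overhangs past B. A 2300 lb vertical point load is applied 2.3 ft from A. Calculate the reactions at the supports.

A_x = 0, A_y = 744.1 lb, B_y = 1556 lb

Taking moments about A: B_y·3.4 − 2300·2.3 = 0 → B_y = 5290/3.4 = 1555.88 ≈ 1556 lb.
ΣF_y = 0: A_y + 1555.88 − 2300 = 0 → A_y = 744.1 lb.
ΣF_x = 0: no horizontal applied forces, so A_x = 0.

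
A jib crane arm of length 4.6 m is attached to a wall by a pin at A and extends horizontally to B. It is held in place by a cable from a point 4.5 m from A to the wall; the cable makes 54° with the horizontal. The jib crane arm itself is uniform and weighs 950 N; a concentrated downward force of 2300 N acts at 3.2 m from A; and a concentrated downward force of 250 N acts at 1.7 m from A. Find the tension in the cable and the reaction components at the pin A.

ΣM about A: T·sin54°·4.5 − 950·2.3 − 2300·3.2 − 250·1.7 = 0 → T = 9970/(4.5·0.809017) = 2738.58 ≈ 2739 N.
ΣF_x = 0: A_x − T·cos54° = 0 → A_x = 2738.58 × 0.587785 = 1610 N.
ΣF_y = 0: A_y + T·sin54° − 950 − 2300 − 250 = 0 → A_y = 3500 − 2738.58 × 0.809017 = 1284 N.

T = 2739 N, A_x = 1610 N, A_y = 1284 N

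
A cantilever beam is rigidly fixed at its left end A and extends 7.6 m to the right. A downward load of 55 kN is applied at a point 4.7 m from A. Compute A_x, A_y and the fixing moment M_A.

ΣF_x = 0: A_x = 0.
ΣF_y = 0: A_y − 55 = 0 → A_y = 55.00 kN.
ΣM about A: M_A − 55·4.7 = 0 → M_A = 258.5 kN·m.

A_x = 0, A_y = 55.00 kN, M_A = 258.5 kN·m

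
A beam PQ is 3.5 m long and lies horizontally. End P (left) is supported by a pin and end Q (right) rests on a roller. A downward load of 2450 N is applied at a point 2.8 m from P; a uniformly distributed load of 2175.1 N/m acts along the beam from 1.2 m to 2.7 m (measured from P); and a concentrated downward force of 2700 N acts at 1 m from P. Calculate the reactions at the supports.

P_x = 0, P_y = 3863 N, Q_y = 4549 N

Resultant of the distributed load: 2175.1 × 1.5 = 3262.65 N at 1.95 m from P.
Moments about P: Q_y·3.5 − 2450·2.8 − (2175.1·1.5)·1.95 − 2700·1 = 0 → Q_y = 15922.1675/3.5 = 4549.19 ≈ 4549 N.
ΣF_y = 0: P_y + 4549.19 − 2450 − 2175.1·1.5 − 2700 = 0 → P_y = 3863 N.
ΣF_x = 0: no horizontal applied forces, so P_x = 0.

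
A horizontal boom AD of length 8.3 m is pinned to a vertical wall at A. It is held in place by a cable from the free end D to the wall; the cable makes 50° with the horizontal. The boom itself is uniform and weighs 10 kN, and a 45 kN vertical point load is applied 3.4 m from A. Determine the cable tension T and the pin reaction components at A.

T = 30.59 kN, A_x = 19.66 kN, A_y = 31.57 kN

ΣM about A: T·sin50°·8.3 − 10·4.15 − 45·3.4 = 0 → T = 194.5/(8.3·0.766044) = 30.5906 ≈ 30.59 kN.
ΣF_x = 0: A_x − T·cos50° = 0 → A_x = 30.5906 × 0.642788 = 19.66 kN.
ΣF_y = 0: A_y + T·sin50° − 10 − 45 = 0 → A_y = 55 − 30.5906 × 0.766044 = 31.57 kN.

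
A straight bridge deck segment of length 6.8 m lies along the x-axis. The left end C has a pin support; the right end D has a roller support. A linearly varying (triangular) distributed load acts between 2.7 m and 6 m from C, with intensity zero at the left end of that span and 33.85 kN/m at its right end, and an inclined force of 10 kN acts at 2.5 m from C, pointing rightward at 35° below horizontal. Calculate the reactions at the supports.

Resultant of the triangular load: ½ × 33.85 × 3.3 = 55.8525 kN, acting at 4.9 m from C (one-third of the span from the peak).
Taking moments about C: D_y·6.8 − (½·33.85·3.3)·4.9 − 10·sin35°·2.5 = 0 → D_y = 288.017/6.8 = 42.3554 ≈ 42.36 kN.
ΣF_y = 0: C_y + 42.3554 − ½·33.85·3.3 − 10·sin35° = 0 → C_y = 19.23 kN.
ΣF_x = 0: C_x + 10·cos35° = 0 → C_x = -8.192 kN.

C_x = -8.192 kN, C_y = 19.23 kN, D_y = 42.36 kN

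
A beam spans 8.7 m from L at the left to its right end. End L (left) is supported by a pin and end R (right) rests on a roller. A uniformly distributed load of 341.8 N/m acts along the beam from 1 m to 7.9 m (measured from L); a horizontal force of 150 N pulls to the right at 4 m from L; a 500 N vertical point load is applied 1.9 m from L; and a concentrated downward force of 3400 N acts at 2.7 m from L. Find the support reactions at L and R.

L_x = -150.0 N, L_y = 3888 N, R_y = 2371 N

Resultant of the distributed load: 341.8 × 6.9 = 2358.42 N at 4.45 m from L.
ΣM about L: R_y·8.7 − (341.8·6.9)·4.45 − 500·1.9 − 3400·2.7 = 0 → R_y = 20624.969/8.7 = 2370.69 ≈ 2371 N.
ΣF_y = 0: L_y + 2370.69 − 341.8·6.9 − 500 − 3400 = 0 → L_y = 3888 N.
ΣF_x = 0: L_x + 150 = 0 → L_x = -150.0 N.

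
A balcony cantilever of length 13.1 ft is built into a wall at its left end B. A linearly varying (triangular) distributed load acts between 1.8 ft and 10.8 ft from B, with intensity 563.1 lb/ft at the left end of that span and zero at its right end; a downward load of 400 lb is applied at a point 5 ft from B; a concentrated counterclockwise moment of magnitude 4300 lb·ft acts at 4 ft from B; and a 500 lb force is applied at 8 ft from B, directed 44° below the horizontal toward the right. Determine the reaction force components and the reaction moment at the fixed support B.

Resultant of the triangular load: ½ × 563.1 × 9 = 2533.95 lb, acting at 4.8 ft from B (one-third of the span from the peak).
ΣF_x = 0: B_x + 500·cos44° = 0 → B_x = -359.7 lb.
ΣF_y = 0: B_y − ½·563.1·9 − 400 − 500·sin44° = 0 → B_y = 3281 lb.
ΣM about B: M_B − (½·563.1·9)·4.8 − 400·5 + 4300 − 500·sin44°·8 = 0 → M_B = 12640 lb·ft.

B_x = -359.7 lb, B_y = 3281 lb, M_B = 12640 lb·ft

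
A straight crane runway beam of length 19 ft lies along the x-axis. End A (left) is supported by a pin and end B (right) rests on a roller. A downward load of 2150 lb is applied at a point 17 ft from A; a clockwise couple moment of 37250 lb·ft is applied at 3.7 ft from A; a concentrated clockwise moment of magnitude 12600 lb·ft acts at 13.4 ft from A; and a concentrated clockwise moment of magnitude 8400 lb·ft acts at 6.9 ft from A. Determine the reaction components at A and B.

Taking moments about A: B_y·19 − 2150·17 − 37250 − 12600 − 8400 = 0 → B_y = 94800/19 = 4989.47 ≈ 4989 lb.
ΣF_y = 0: A_y + 4989.47 − 2150 = 0 → A_y = -2839 lb.
ΣF_x = 0: no horizontal applied forces, so A_x = 0.

A_x = 0, A_y = -2839 lb, B_y = 4989 lb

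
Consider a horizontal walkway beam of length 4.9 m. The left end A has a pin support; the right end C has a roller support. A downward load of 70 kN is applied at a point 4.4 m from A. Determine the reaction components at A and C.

A_x = 0, A_y = 7.143 kN, C_y = 62.86 kN

ΣM about A: C_y·4.9 − 70·4.4 = 0 → C_y = 308/4.9 = 62.8571 ≈ 62.86 kN.
ΣF_y = 0: A_y + 62.8571 − 70 = 0 → A_y = 7.143 kN.
ΣF_x = 0: no horizontal applied forces, so A_x = 0.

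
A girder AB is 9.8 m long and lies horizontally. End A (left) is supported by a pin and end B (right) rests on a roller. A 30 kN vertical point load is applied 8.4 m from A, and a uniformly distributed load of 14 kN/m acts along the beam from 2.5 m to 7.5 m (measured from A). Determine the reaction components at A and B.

A_x = 0, A_y = 38.57 kN, B_y = 61.43 kN

Resultant of the distributed load: 14 × 5 = 70 kN at 5 m from A.
Taking moments about A: B_y·9.8 − 30·8.4 − (14·5)·5 = 0 → B_y = 602/9.8 = 61.4286 ≈ 61.43 kN.
ΣF_y = 0: A_y + 61.4286 − 30 − 14·5 = 0 → A_y = 38.57 kN.
ΣF_x = 0: no horizontal applied forces, so A_x = 0.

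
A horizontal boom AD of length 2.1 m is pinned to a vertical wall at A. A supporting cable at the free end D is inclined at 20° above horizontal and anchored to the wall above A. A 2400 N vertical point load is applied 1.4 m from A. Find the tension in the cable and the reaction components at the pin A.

T = 4678 N, A_x = 4396 N, A_y = 800.0 N

ΣM about A: T·sin20°·2.1 − 2400·1.4 = 0 → T = 3360/(2.1·0.34202) = 4678.09 ≈ 4678 N.
ΣF_x = 0: A_x − T·cos20° = 0 → A_x = 4678.09 × 0.939693 = 4396 N.
ΣF_y = 0: A_y + T·sin20° − 2400 = 0 → A_y = 2400 − 4678.09 × 0.34202 = 800.0 N.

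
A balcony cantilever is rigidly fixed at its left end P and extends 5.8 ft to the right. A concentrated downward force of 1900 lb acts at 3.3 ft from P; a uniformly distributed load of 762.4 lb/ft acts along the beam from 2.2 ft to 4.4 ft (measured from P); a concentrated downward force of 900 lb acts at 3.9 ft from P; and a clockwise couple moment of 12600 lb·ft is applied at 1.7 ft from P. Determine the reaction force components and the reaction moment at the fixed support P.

Resultant of the distributed load: 762.4 × 2.2 = 1677.28 lb at 3.3 ft from P.
ΣF_x = 0: P_x = 0.
ΣF_y = 0: P_y − 1900 − 762.4·2.2 − 900 = 0 → P_y = 4477 lb.
ΣM about P: M_P − 1900·3.3 − (762.4·2.2)·3.3 − 900·3.9 − 12600 = 0 → M_P = 27920 lb·ft.

P_x = 0, P_y = 4477 lb, M_P = 27920 lb·ft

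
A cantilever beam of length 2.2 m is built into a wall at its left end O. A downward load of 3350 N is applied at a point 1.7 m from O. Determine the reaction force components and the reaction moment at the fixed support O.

ΣF_x = 0: O_x = 0.
ΣF_y = 0: O_y − 3350 = 0 → O_y = 3350 N.
ΣM about O: M_O − 3350·1.7 = 0 → M_O = 5695 N·m.

O_x = 0, O_y = 3350 N, M_O = 5695 N·m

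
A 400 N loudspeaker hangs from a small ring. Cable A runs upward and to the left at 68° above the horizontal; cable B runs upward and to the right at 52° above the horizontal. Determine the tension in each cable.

T_A = 284.4 N, T_B = 173.0 N

ΣF_x = 0: −T_A·cos68° + T_B·cos52° = 0 → T_B = 0.608462·T_A.
ΣF_y = 0: T_A·sin68° + T_B·sin52° = 400.
Substitute: T_A·(0.927184 + 0.608462·0.788011) = 400 → T_A = 284.362 ≈ 284.4 N.
Then T_B = 0.608462 × 284.362 = 173.0 N.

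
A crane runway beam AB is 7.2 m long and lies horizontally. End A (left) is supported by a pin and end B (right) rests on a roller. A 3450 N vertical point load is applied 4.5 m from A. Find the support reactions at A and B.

A_x = 0, A_y = 1294 N, B_y = 2156 N

ΣM about A: B_y·7.2 − 3450·4.5 = 0 → B_y = 15525/7.2 = 2156.25 ≈ 2156 N.
ΣF_y = 0: A_y + 2156.25 − 3450 = 0 → A_y = 1294 N.
ΣF_x = 0: no horizontal applied forces, so A_x = 0.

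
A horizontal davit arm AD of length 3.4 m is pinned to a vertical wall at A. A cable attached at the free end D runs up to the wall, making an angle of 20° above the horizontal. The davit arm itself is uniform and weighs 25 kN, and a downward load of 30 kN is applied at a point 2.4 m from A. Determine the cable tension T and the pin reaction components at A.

ΣM about A: T·sin20°·3.4 − 25·1.7 − 30·2.4 = 0 → T = 114.5/(3.4·0.34202) = 98.4635 ≈ 98.46 kN.
ΣF_x = 0: A_x − T·cos20° = 0 → A_x = 98.4635 × 0.939693 = 92.53 kN.
ΣF_y = 0: A_y + T·sin20° − 25 − 30 = 0 → A_y = 55 − 98.4635 × 0.34202 = 21.32 kN.

T = 98.46 kN, A_x = 92.53 kN, A_y = 21.32 kN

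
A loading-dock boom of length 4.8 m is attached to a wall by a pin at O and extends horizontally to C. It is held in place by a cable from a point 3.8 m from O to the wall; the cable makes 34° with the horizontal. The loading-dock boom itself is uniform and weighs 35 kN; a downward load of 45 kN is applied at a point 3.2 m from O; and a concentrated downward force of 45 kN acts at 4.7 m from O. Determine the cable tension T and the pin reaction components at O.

T = 206.8 kN, O_x = 171.5 kN, O_y = 9.342 kN

ΣM about O: T·sin34°·3.8 − 35·2.4 − 45·3.2 − 45·4.7 = 0 → T = 439.5/(3.8·0.559193) = 206.83 ≈ 206.8 kN.
ΣF_x = 0: O_x − T·cos34° = 0 → O_x = 206.83 × 0.829038 = 171.5 kN.
ΣF_y = 0: O_y + T·sin34° − 35 − 45 − 45 = 0 → O_y = 125 − 206.83 × 0.559193 = 9.342 kN.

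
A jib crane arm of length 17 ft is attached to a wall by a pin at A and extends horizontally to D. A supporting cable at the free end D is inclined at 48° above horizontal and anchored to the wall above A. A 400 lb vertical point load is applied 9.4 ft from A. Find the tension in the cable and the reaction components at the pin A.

T = 297.6 lb, A_x = 199.1 lb, A_y = 178.8 lb

ΣM about A: T·sin48°·17 − 400·9.4 = 0 → T = 3760/(17·0.743145) = 297.622 ≈ 297.6 lb.
ΣF_x = 0: A_x − T·cos48° = 0 → A_x = 297.622 × 0.669131 = 199.1 lb.
ΣF_y = 0: A_y + T·sin48° − 400 = 0 → A_y = 400 − 297.622 × 0.743145 = 178.8 lb.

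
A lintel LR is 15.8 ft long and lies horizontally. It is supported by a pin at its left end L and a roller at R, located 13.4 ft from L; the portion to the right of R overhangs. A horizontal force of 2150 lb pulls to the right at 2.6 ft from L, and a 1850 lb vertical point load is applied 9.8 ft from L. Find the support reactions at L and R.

Moments about L: R_y·13.4 − 1850·9.8 = 0 → R_y = 18130/13.4 = 1352.99 ≈ 1353 lb.
ΣF_y = 0: L_y + 1352.99 − 1850 = 0 → L_y = 497.0 lb.
ΣF_x = 0: L_x + 2150 = 0 → L_x = -2150 lb.

L_x = -2150 lb, L_y = 497.0 lb, R_y = 1353 lb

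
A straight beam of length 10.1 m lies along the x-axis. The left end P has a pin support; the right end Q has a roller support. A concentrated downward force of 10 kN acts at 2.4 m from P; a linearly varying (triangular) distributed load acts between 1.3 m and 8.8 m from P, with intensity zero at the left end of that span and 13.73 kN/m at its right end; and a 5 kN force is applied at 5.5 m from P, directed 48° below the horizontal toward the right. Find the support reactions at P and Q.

P_x = -3.346 kN, P_y = 28.69 kN, Q_y = 36.52 kN

Resultant of the triangular load: ½ × 13.73 × 7.5 = 51.4875 kN, acting at 6.3 m from P (one-third of the span from the peak).
Moments about P: Q_y·10.1 − 10·2.4 − (½·13.73·7.5)·6.3 − 5·sin48°·5.5 = 0 → Q_y = 368.808/10.1 = 36.5156 ≈ 36.52 kN.
ΣF_y = 0: P_y + 36.5156 − 10 − ½·13.73·7.5 − 5·sin48° = 0 → P_y = 28.69 kN.
ΣF_x = 0: P_x + 5·cos48° = 0 → P_x = -3.346 kN.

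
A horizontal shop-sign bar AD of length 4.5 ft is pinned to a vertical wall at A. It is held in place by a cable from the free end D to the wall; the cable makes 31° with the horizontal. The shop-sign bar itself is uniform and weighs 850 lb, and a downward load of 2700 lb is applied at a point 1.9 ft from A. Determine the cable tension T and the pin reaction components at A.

T = 3039 lb, A_x = 2605 lb, A_y = 1985 lb

ΣM about A: T·sin31°·4.5 − 850·2.25 − 2700·1.9 = 0 → T = 7042.5/(4.5·0.515038) = 3038.61 ≈ 3039 lb.
ΣF_x = 0: A_x − T·cos31° = 0 → A_x = 3038.61 × 0.857167 = 2605 lb.
ΣF_y = 0: A_y + T·sin31° − 850 − 2700 = 0 → A_y = 3550 − 3038.61 × 0.515038 = 1985 lb.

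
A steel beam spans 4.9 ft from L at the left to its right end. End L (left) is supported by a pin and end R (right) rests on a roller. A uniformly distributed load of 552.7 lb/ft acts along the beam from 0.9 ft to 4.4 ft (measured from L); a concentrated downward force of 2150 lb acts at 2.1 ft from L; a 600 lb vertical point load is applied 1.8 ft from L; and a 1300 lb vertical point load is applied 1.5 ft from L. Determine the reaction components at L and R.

Resultant of the distributed load: 552.7 × 3.5 = 1934.45 lb at 2.65 ft from L.
Moments about L: R_y·4.9 − (552.7·3.5)·2.65 − 2150·2.1 − 600·1.8 − 1300·1.5 = 0 → R_y = 12671.2925/4.9 = 2585.98 ≈ 2586 lb.
ΣF_y = 0: L_y + 2585.98 − 552.7·3.5 − 2150 − 600 − 1300 = 0 → L_y = 3398 lb.
ΣF_x = 0: no horizontal applied forces, so L_x = 0.

L_x = 0, L_y = 3398 lb, R_y = 2586 lb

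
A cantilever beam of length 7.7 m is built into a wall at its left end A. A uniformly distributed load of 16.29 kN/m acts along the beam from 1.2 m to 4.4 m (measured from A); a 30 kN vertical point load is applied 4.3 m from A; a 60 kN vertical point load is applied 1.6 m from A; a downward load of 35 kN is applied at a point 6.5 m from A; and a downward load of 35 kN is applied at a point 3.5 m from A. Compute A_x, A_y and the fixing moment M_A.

A_x = 0, A_y = 212.1 kN, M_A = 721.0 kN·m

Resultant of the distributed load: 16.29 × 3.2 = 52.128 kN at 2.8 m from A.
ΣF_x = 0: A_x = 0.
ΣF_y = 0: A_y − 16.29·3.2 − 30 − 60 − 35 − 35 = 0 → A_y = 212.1 kN.
ΣM about A: M_A − (16.29·3.2)·2.8 − 30·4.3 − 60·1.6 − 35·6.5 − 35·3.5 = 0 → M_A = 721.0 kN·m.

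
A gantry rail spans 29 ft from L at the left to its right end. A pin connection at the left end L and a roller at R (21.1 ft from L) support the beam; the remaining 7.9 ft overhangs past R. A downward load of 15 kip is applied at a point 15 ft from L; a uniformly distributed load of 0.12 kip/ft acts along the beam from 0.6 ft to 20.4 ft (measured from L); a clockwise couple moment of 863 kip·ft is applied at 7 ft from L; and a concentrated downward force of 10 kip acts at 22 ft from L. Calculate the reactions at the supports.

L_x = 0, L_y = -35.80 kip, R_y = 63.17 kip

Resultant of the distributed load: 0.12 × 19.8 = 2.376 kip at 10.5 ft from L.
ΣM about L: R_y·21.1 − 15·15 − (0.12·19.8)·10.5 − 863 − 10·22 = 0 → R_y = 1332.948/21.1 = 63.1729 ≈ 63.17 kip.
ΣF_y = 0: L_y + 63.1729 − 15 − 0.12·19.8 − 10 = 0 → L_y = -35.80 kip.
ΣF_x = 0: no horizontal applied forces, so L_x = 0.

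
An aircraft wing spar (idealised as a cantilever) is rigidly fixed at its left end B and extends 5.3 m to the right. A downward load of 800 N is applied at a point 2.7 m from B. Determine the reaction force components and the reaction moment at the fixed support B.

B_x = 0, B_y = 800.0 N, M_B = 2160 N·m

ΣF_x = 0: B_x = 0.
ΣF_y = 0: B_y − 800 = 0 → B_y = 800.0 N.
ΣM about B: M_B − 800·2.7 = 0 → M_B = 2160 N·m.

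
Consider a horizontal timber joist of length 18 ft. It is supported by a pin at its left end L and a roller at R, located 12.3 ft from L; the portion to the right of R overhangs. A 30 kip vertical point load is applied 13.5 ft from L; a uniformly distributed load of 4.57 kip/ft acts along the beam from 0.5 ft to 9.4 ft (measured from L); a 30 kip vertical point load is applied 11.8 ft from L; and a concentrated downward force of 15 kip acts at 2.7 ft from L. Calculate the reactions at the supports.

L_x = 0, L_y = 34.30 kip, R_y = 81.37 kip

Resultant of the distributed load: 4.57 × 8.9 = 40.673 kip at 4.95 ft from L.
Moments about L: R_y·12.3 − 30·13.5 − (4.57·8.9)·4.95 − 30·11.8 − 15·2.7 = 0 → R_y = 1000.83135/12.3 = 81.3684 ≈ 81.37 kip.
ΣF_y = 0: L_y + 81.3684 − 30 − 4.57·8.9 − 30 − 15 = 0 → L_y = 34.30 kip.
ΣF_x = 0: no horizontal applied forces, so L_x = 0.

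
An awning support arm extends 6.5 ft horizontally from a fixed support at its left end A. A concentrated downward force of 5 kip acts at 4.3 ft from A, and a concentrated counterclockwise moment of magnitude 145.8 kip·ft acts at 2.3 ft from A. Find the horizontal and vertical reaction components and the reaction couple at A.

A_x = 0, A_y = 5.000 kip, M_A = -124.3 kip·ft

ΣF_x = 0: A_x = 0.
ΣF_y = 0: A_y − 5 = 0 → A_y = 5.000 kip.
ΣM about A: M_A − 5·4.3 + 145.8 = 0 → M_A = -124.3 kip·ft.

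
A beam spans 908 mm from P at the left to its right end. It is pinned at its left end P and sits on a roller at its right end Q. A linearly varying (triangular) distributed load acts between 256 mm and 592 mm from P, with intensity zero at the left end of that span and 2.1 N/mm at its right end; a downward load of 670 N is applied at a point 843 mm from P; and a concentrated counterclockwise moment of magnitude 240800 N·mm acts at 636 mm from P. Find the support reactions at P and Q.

Resultant of the triangular load: ½ × 2.1 × 336 = 352.8 N, acting at 480 mm from P (one-third of the span from the peak).
Moments about P: Q_y·908 − (½·2.1·336)·480 − 670·843 + 240800 = 0 → Q_y = 493354/908 = 543.341 ≈ 543.3 N.
ΣF_y = 0: P_y + 543.341 − ½·2.1·336 − 670 = 0 → P_y = 479.5 N.
ΣF_x = 0: no horizontal applied forces, so P_x = 0.

P_x = 0, P_y = 479.5 N, Q_y = 543.3 N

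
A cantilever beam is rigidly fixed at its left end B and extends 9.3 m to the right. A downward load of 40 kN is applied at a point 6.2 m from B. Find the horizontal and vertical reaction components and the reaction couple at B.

ΣF_x = 0: B_x = 0.
ΣF_y = 0: B_y − 40 = 0 → B_y = 40.00 kN.
ΣM about B: M_B − 40·6.2 = 0 → M_B = 248.0 kN·m.

B_x = 0, B_y = 40.00 kN, M_B = 248.0 kN·m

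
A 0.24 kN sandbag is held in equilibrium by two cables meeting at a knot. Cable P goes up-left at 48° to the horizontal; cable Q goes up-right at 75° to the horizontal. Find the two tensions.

T_P = 0.07407 kN, T_Q = 0.1915 kN

ΣF_x = 0: −T_P·cos48° + T_Q·cos75° = 0 → T_Q = 2.58532·T_P.
ΣF_y = 0: T_P·sin48° + T_Q·sin75° = 0.24.
Substitute: T_P·(0.743145 + 2.58532·0.965926) = 0.24 → T_P = 0.0740656 ≈ 0.07407 kN.
Then T_Q = 2.58532 × 0.0740656 = 0.1915 kN.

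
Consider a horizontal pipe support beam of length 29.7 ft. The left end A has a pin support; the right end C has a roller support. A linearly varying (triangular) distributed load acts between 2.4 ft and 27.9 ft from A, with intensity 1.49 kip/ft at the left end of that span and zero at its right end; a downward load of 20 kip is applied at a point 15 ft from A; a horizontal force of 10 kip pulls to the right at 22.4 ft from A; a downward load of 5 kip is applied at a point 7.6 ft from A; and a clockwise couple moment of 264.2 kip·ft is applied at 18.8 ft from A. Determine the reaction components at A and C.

A_x = -10.00 kip, A_y = 16.75 kip, C_y = 27.25 kip

Resultant of the triangular load: ½ × 1.49 × 25.5 = 18.9975 kip, acting at 10.9 ft from A (one-third of the span from the peak).
Moments about A: C_y·29.7 − (½·1.49·25.5)·10.9 − 20·15 − 5·7.6 − 264.2 = 0 → C_y = 809.27275/29.7 = 27.2482 ≈ 27.25 kip.
ΣF_y = 0: A_y + 27.2482 − ½·1.49·25.5 − 20 − 5 = 0 → A_y = 16.75 kip.
ΣF_x = 0: A_x + 10 = 0 → A_x = -10.00 kip.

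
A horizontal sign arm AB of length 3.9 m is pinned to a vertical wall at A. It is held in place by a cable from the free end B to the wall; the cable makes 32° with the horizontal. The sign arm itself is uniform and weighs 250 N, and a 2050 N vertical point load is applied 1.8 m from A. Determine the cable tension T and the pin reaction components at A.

ΣM about A: T·sin32°·3.9 − 250·1.95 − 2050·1.8 = 0 → T = 4177.5/(3.9·0.529919) = 2021.35 ≈ 2021 N.
ΣF_x = 0: A_x − T·cos32° = 0 → A_x = 2021.35 × 0.848048 = 1714 N.
ΣF_y = 0: A_y + T·sin32° − 250 − 2050 = 0 → A_y = 2300 − 2021.35 × 0.529919 = 1229 N.

T = 2021 N, A_x = 1714 N, A_y = 1229 N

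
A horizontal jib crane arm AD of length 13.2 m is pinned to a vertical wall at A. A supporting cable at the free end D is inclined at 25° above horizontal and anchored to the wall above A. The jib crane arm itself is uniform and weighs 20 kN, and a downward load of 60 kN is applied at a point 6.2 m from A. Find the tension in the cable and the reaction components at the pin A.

T = 90.35 kN, A_x = 81.88 kN, A_y = 41.82 kN

ΣM about A: T·sin25°·13.2 − 20·6.6 − 60·6.2 = 0 → T = 504/(13.2·0.422618) = 90.3459 ≈ 90.35 kN.
ΣF_x = 0: A_x − T·cos25° = 0 → A_x = 90.3459 × 0.906308 = 81.88 kN.
ΣF_y = 0: A_y + T·sin25° − 20 − 60 = 0 → A_y = 80 − 90.3459 × 0.422618 = 41.82 kN.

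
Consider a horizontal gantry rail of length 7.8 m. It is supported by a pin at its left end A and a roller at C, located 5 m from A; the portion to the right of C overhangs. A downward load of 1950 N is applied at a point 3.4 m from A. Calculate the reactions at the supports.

A_x = 0, A_y = 624.0 N, C_y = 1326 N

Taking moments about A: C_y·5 − 1950·3.4 = 0 → C_y = 6630/5 = 1326 N.
ΣF_y = 0: A_y + 1326 − 1950 = 0 → A_y = 624.0 N.
ΣF_x = 0: no horizontal applied forces, so A_x = 0.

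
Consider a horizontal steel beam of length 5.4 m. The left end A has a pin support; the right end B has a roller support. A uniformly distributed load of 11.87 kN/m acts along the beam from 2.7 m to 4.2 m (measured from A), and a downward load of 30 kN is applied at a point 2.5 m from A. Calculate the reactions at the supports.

A_x = 0, A_y = 22.54 kN, B_y = 25.26 kN

Resultant of the distributed load: 11.87 × 1.5 = 17.805 kN at 3.45 m from A.
ΣM about A: B_y·5.4 − (11.87·1.5)·3.45 − 30·2.5 = 0 → B_y = 136.42725/5.4 = 25.2643 ≈ 25.26 kN.
ΣF_y = 0: A_y + 25.2643 − 11.87·1.5 − 30 = 0 → A_y = 22.54 kN.
ΣF_x = 0: no horizontal applied forces, so A_x = 0.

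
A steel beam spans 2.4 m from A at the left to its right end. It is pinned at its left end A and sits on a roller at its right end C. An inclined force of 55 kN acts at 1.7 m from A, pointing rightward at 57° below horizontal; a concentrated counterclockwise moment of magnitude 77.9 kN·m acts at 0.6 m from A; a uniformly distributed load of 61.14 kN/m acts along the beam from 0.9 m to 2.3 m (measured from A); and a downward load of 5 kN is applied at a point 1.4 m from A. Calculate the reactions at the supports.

Resultant of the distributed load: 61.14 × 1.4 = 85.596 kN at 1.6 m from A.
ΣM about A: C_y·2.4 − 55·sin57°·1.7 + 77.9 − (61.14·1.4)·1.6 − 5·1.4 = 0 → C_y = 144.469/2.4 = 60.1954 ≈ 60.20 kN.
ΣF_y = 0: A_y + 60.1954 − 55·sin57° − 61.14·1.4 − 5 = 0 → A_y = 76.53 kN.
ΣF_x = 0: A_x + 55·cos57° = 0 → A_x = -29.96 kN.

A_x = -29.96 kN, A_y = 76.53 kN, C_y = 60.20 kN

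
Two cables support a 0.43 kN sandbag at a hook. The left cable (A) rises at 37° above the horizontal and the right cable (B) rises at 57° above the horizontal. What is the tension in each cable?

T_A = 0.2348 kN, T_B = 0.3443 kN

ΣF_x = 0: −T_A·cos37° + T_B·cos57° = 0 → T_B = 1.46636·T_A.
ΣF_y = 0: T_A·sin37° + T_B·sin57° = 0.43.
Substitute: T_A·(0.601815 + 1.46636·0.838671) = 0.43 → T_A = 0.234766 ≈ 0.2348 kN.
Then T_B = 1.46636 × 0.234766 = 0.3443 kN.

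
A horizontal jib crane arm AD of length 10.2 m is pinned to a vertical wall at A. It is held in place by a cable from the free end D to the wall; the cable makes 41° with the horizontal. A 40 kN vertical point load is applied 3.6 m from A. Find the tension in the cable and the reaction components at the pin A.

ΣM about A: T·sin41°·10.2 − 40·3.6 = 0 → T = 144/(10.2·0.656059) = 21.5189 ≈ 21.52 kN.
ΣF_x = 0: A_x − T·cos41° = 0 → A_x = 21.5189 × 0.75471 = 16.24 kN.
ΣF_y = 0: A_y + T·sin41° − 40 = 0 → A_y = 40 − 21.5189 × 0.656059 = 25.88 kN.

T = 21.52 kN, A_x = 16.24 kN, A_y = 25.88 kN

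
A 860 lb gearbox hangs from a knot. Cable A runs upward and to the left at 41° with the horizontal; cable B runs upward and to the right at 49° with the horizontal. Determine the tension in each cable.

ΣF_x = 0: −T_A·cos41° + T_B·cos49° = 0 → T_B = 1.15037·T_A.
ΣF_y = 0: T_A·sin41° + T_B·sin49° = 860.
Substitute: T_A·(0.656059 + 1.15037·0.75471) = 860 → T_A = 564.21 ≈ 564.2 lb.
Then T_B = 1.15037 × 564.21 = 649.1 lb.

T_A = 564.2 lb, T_B = 649.1 lb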